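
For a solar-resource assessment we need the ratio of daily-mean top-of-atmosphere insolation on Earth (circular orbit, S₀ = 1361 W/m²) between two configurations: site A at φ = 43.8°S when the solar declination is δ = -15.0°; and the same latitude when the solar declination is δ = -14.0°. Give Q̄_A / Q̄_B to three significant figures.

— Configuration A (φ=-43.8°):
cos H₀ = −tan(-43.8°) tan(-15.000°) = -0.2570, H₀ = 1.8307 rad.
Bracket: H₀ sin φ sin δ + cos φ cos δ sin H₀ = 1.8307×-0.69214×-0.25882 + 0.72176×0.96593×0.96642 = 0.327951 + 0.673759 = 1.001710.
Q̄ = (S₀/π) × [bracket] = (1361/π) × 1.001710 = 433.96 W/m².
— Configuration B (φ=-43.8°):
cos H₀ = −tan(-43.8°) tan(-14.000°) = -0.2391, H₀ = 1.8122 rad.
Bracket: H₀ sin φ sin δ + cos φ cos δ sin H₀ = 1.8122×-0.69214×-0.24192 + 0.72176×0.97030×0.97100 = 0.303439 + 0.680014 = 0.983453.
Q̄ = (S₀/π) × [bracket] = (1361/π) × 0.983453 = 426.05 W/m².
Ratio Q̄_A / Q̄_B = 433.96 / 426.05 = 1.019.

Q̄_A / Q̄_B ≈ 1.02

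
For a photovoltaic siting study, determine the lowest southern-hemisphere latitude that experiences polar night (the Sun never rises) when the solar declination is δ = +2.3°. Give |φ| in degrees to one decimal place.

Polar night requires cos H₀ = −tan φ tan δ ≥ 1, i.e. tan φ tan δ ≤ −1.
The boundary is |tan φ| · |tan δ| = 1, so |φ| = 90° − |δ| = 90° − 2.3° = 87.7° in the southern hemisphere.

|φ| = 87.7°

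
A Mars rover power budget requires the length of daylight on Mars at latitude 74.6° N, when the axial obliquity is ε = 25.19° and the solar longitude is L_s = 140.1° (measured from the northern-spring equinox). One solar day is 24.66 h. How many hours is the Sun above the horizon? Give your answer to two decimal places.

24.66 h

Solar declination: sin δ = sin ε · sin L_s = sin 25.19° × sin 140.1° = 0.27301, so δ = +15.844°.
Sunrise equation: cos h₀ = −tan ϕ · tan δ = -1.0303 ≤ −1, so the Sun never sets (polar day) and h₀ = π.
Daylight = 2h₀/(2π) × 24.66 h = (3.1416/π) × 24.66 = 24.66 h.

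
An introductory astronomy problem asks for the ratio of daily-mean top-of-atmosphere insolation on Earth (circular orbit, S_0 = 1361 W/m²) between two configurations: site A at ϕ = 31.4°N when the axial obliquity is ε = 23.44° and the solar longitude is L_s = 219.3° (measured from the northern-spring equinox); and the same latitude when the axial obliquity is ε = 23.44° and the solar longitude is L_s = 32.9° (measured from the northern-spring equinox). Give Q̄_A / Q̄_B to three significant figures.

Q̄_A / Q̄_B ≈ 0.619

— Configuration A (ϕ=+31.4°):
Solar declination: sin δ = sin ε · sin L_s = sin 23.44° × sin 219.3° = -0.25195, so δ = -14.593°.
cos h₀ = −tan(+31.4°) tan(-14.593°) = 0.1589, h₀ = 1.4112 rad.
Bracket: h₀ sin ϕ sin δ + cos ϕ cos δ sin h₀ = 1.4112×0.52101×-0.25195 + 0.85355×0.96774×0.98729 = -0.185246 + 0.815516 = 0.630270.
Q̄ = (S_0/π) × [bracket] = (1361/π) × 0.630270 = 273.05 W/m².
— Configuration B (ϕ=+31.4°):
Solar declination: sin δ = sin ε · sin L_s = sin 23.44° × sin 32.9° = 0.21607, so δ = +12.478°.
cos h₀ = −tan(+31.4°) tan(+12.478°) = -0.1351, h₀ = 1.7063 rad.
Bracket: h₀ sin ϕ sin δ + cos ϕ cos δ sin h₀ = 1.7063×0.52101×0.21607 + 0.85355×0.97638×0.99083 = 0.192086 + 0.825747 = 1.017833.
Q̄ = (S_0/π) × [bracket] = (1361/π) × 1.017833 = 440.95 W/m².
Ratio Q̄_A / Q̄_B = 273.05 / 440.95 = 0.6192.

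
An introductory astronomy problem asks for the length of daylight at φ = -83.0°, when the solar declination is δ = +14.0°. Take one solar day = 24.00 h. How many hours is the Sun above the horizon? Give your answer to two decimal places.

0.00 h

cos H₀ = −tan φ · tan δ = 2.0306 ≥ 1, so the Sun never rises (polar night) and H₀ = 0.
Daylight = 2H₀/(2π) × 24.00 h = (0.0000/π) × 24.00 = 0.00 h.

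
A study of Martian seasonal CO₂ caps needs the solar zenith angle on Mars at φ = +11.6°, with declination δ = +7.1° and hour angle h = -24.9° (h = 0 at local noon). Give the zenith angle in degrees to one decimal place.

θ_z = 25.0°

cos θ_z = sin φ sin δ + cos φ cos δ cos h = 0.024854 + 0.881705 = 0.906559.
θ_z = arccos(0.906559) = 25.0°.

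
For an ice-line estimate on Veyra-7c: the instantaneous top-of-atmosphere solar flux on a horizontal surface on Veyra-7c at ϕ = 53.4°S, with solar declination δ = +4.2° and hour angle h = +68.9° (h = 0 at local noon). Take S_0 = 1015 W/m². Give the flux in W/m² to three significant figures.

158 W/m²

cos θ_z = sin ϕ sin δ + cos ϕ cos δ cos h = -0.058797 + 0.214063 = 0.155266.
Flux = S_0 · cos θ_z = 1015 × 0.155266 = 157.6 W/m².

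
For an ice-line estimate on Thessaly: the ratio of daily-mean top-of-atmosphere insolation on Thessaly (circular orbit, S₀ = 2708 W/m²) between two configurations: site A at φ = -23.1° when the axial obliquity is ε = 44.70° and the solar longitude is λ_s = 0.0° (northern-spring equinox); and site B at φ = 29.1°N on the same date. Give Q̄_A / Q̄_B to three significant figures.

Q̄_A / Q̄_B ≈ 1.05

— Configuration A (φ=-23.1°):
Solar declination: sin δ = sin ε · sin λ_s = sin 44.70° × sin 0.0° = 0.00000, so δ = +0.000°.
cos H₀ = −tan(-23.1°) tan(+0.000°) = 0.0000, H₀ = 1.5708 rad.
Bracket: H₀ sin φ sin δ + cos φ cos δ sin H₀ = 1.5708×-0.39234×0.00000 + 0.91982×1.00000×1.00000 = -0.000000 + 0.919820 = 0.919820.
Q̄ = (S₀/π) × [bracket] = (2708/π) × 0.919820 = 792.87 W/m².
— Configuration B (φ=+29.1°):
cos H₀ = −tan(+29.1°) tan(+0.000°) = -0.0000, H₀ = 1.5708 rad.
Bracket: H₀ sin φ sin δ + cos φ cos δ sin H₀ = 1.5708×0.48634×0.00000 + 0.87377×1.00000×1.00000 = 0.000000 + 0.873770 = 0.873770.
Q̄ = (S₀/π) × [bracket] = (2708/π) × 0.873770 = 753.18 W/m².
Ratio Q̄_A / Q̄_B = 792.87 / 753.18 = 1.053.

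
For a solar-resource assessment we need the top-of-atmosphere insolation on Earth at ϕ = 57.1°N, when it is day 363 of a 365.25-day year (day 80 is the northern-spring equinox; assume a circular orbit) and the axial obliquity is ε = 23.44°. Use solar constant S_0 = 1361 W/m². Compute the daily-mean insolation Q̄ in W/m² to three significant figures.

Q̄ ≈ 41.1 W/m²

Solar longitude: L_s = 360° × (363 − 80)/365.25 = 278.932°.
sin δ = sin 23.44° × sin 278.932° = -0.39296, so δ = -23.139°.
cos h₀ = −tan(+57.1°) tan(-23.139°) = 0.6606, h₀ = 0.8492 rad.
Bracket: h₀ sin ϕ sin δ + cos ϕ cos δ sin h₀ = 0.8492×0.83962×-0.39296 + 0.54317×0.91955×0.75076 = -0.280183 + 0.374984 = 0.094801.
Q̄ = (S_0/π) × [bracket] = (1361/π) × 0.094801 = 41.07 W/m².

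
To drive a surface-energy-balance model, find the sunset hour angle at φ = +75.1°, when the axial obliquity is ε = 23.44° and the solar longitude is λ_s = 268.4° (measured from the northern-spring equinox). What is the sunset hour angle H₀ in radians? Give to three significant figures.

Solar declination: sin δ = sin ε · sin λ_s = sin 23.44° × sin 268.4° = -0.39763, so δ = -23.430°.
cos H₀ = −tan φ · tan δ = 1.6287 ≥ 1, so the Sun never rises (polar night) and H₀ = 0.

H₀ = 0.00 rad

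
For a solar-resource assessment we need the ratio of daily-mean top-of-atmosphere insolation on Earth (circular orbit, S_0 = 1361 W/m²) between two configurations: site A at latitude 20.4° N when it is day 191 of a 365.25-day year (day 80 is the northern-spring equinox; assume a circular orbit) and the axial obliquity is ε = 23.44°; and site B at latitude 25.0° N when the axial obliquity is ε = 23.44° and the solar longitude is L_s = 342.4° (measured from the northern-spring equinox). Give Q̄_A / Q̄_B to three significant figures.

Q̄_A / Q̄_B ≈ 1.32

— Configuration A (ϕ=+20.4°):
Solar longitude: L_s = 360° × (191 − 80)/365.25 = 109.405°.
sin δ = sin 23.44° × sin 109.405° = 0.37519, so δ = +22.036°.
cos h₀ = −tan(+20.4°) tan(+22.036°) = -0.1505, h₀ = 1.7219 rad.
Bracket: h₀ sin ϕ sin δ + cos ϕ cos δ sin h₀ = 1.7219×0.34857×0.37519 + 0.93728×0.92695×0.98861 = 0.225190 + 0.858916 = 1.084106.
Q̄ = (S_0/π) × [bracket] = (1361/π) × 1.084106 = 469.66 W/m².
— Configuration B (ϕ=+25.0°):
Solar declination: sin δ = sin ε · sin L_s = sin 23.44° × sin 342.4° = -0.12028, so δ = -6.908°.
cos h₀ = −tan(+25.0°) tan(-6.908°) = 0.0565, h₀ = 1.5143 rad.
Bracket: h₀ sin ϕ sin δ + cos ϕ cos δ sin h₀ = 1.5143×0.42262×-0.12028 + 0.90631×0.99274×0.99840 = -0.076976 + 0.898291 = 0.821315.
Q̄ = (S_0/π) × [bracket] = (1361/π) × 0.821315 = 355.81 W/m².
Ratio Q̄_A / Q̄_B = 469.66 / 355.81 = 1.320.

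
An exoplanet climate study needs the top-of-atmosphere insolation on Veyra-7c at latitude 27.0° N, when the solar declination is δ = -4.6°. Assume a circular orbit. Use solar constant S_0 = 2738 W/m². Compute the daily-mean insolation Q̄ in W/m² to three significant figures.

cos h₀ = −tan(+27.0°) tan(-4.600°) = 0.0410, h₀ = 1.5298 rad.
Bracket: h₀ sin ϕ sin δ + cos ϕ cos δ sin h₀ = 1.5298×0.45399×-0.08020 + 0.89101×0.99678×0.99916 = -0.055700 + 0.887395 = 0.831695.
Q̄ = (S_0/π) × [bracket] = (2738/π) × 0.831695 = 724.8 W/m².

Q̄ ≈ 725 W/m²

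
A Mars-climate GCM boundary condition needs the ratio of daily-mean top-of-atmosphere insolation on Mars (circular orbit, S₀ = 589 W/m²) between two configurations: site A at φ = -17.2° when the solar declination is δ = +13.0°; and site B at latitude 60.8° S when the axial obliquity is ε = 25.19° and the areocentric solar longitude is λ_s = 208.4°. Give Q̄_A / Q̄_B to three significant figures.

Q̄_A / Q̄_B ≈ 1.05

— Configuration A (φ=-17.2°):
cos H₀ = −tan(-17.2°) tan(+13.000°) = 0.0715, H₀ = 1.4993 rad.
Bracket: H₀ sin φ sin δ + cos φ cos δ sin H₀ = 1.4993×-0.29571×0.22495 + 0.95528×0.97437×0.99744 = -0.099733 + 0.928413 = 0.828680.
Q̄ = (S₀/π) × [bracket] = (589/π) × 0.828680 = 155.36 W/m².
— Configuration B (φ=-60.8°):
sin δ = sin 25.19° × sin 208.4° = -0.20244, so δ = -11.679°.
cos H₀ = −tan(-60.8°) tan(-11.679°) = -0.3699, H₀ = 1.9497 rad.
Bracket: H₀ sin φ sin δ + cos φ cos δ sin H₀ = 1.9497×-0.87292×-0.20244 + 0.48786×0.97930×0.92908 = 0.344539 + 0.443878 = 0.788417.
Q̄ = (S₀/π) × [bracket] = (589/π) × 0.788417 = 147.82 W/m².
Ratio Q̄_A / Q̄_B = 155.36 / 147.82 = 1.051.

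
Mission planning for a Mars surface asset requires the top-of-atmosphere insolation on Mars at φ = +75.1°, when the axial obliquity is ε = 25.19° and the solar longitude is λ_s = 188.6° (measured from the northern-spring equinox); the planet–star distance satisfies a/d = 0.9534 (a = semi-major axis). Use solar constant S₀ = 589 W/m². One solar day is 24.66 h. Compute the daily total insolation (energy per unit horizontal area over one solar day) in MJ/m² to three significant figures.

Solar declination: sin δ = sin ε · sin λ_s = sin 25.19° × sin 188.6° = -0.06365, so δ = -3.649°.
cos H₀ = −tan(+75.1°) tan(-3.649°) = 0.2397, H₀ = 1.3288 rad.
Bracket: H₀ sin φ sin δ + cos φ cos δ sin H₀ = 1.3288×0.96638×-0.06365 + 0.25713×0.99797×0.97085 = -0.081735 + 0.249128 = 0.167393.
Inverse-square distance factor (a/d)² = 0.9534² = 0.908972.
Q̄ = (S₀/π) × 0.908972 × [bracket] = (589/π) × 0.908972 × 0.167393 = 28.527 W/m².
Daily total = Q̄ × 24.66 h × 3600 s/h = 28.527 × 24.66 × 3600 / 10⁶ = 2.533 MJ/m².

2.53 MJ/m²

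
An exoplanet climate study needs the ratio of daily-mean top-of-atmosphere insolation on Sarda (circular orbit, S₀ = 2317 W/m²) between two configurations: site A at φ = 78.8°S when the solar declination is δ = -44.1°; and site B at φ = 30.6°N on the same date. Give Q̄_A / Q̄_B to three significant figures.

— Configuration A (φ=-78.8°):
cos H₀ = −tan(-78.8°) tan(-44.100°) = -4.8941 ≤ −1 ⇒ polar day, H₀ = π.
Bracket: H₀ sin φ sin δ + cos φ cos δ sin H₀ = 3.1416×-0.98096×-0.69591 + 0.19423×0.71813×0.00000 = 2.144644 + 0.000000 = 2.144644.
Q̄ = (S₀/π) × [bracket] = (2317/π) × 2.144644 = 1581.7 W/m².
— Configuration B (φ=+30.6°):
cos H₀ = −tan(+30.6°) tan(-44.100°) = 0.5731, H₀ = 0.9605 rad.
Bracket: H₀ sin φ sin δ + cos φ cos δ sin H₀ = 0.9605×0.50904×-0.69591 + 0.86074×0.71813×0.81948 = -0.340253 + 0.506540 = 0.166287.
Q̄ = (S₀/π) × [bracket] = (2317/π) × 0.166287 = 122.64 W/m².
Ratio Q̄_A / Q̄_B = 1581.7 / 122.64 = 12.90.

Q̄_A / Q̄_B ≈ 12.9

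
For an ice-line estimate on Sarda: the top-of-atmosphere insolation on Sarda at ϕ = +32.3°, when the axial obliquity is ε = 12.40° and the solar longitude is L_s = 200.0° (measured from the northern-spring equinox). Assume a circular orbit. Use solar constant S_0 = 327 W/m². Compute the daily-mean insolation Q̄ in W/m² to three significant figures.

Q̄ ≈ 81.4 W/m²

Solar declination: sin δ = sin ε · sin L_s = sin 12.40° × sin 200.0° = -0.07344, so δ = -4.212°.
cos h₀ = −tan(+32.3°) tan(-4.212°) = 0.0466, h₀ = 1.5242 rad.
Bracket: h₀ sin ϕ sin δ + cos ϕ cos δ sin h₀ = 1.5242×0.53435×-0.07344 + 0.84526×0.99730×0.99892 = -0.059814 + 0.842067 = 0.782253.
Q̄ = (S_0/π) × [bracket] = (327/π) × 0.782253 = 81.42 W/m².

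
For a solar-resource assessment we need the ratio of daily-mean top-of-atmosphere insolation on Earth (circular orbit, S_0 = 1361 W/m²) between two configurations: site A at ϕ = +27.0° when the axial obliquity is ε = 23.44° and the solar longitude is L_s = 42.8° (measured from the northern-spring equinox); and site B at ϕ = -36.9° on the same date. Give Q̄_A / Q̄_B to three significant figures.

— Configuration A (ϕ=+27.0°):
Solar declination: sin δ = sin ε · sin L_s = sin 23.44° × sin 42.8° = 0.27027, so δ = +15.681°.
cos h₀ = −tan(+27.0°) tan(+15.681°) = -0.1430, h₀ = 1.7143 rad.
Bracket: h₀ sin ϕ sin δ + cos ϕ cos δ sin h₀ = 1.7143×0.45399×0.27027 + 0.89101×0.96278×0.98972 = 0.210344 + 0.849028 = 1.059372.
Q̄ = (S_0/π) × [bracket] = (1361/π) × 1.059372 = 458.94 W/m².
— Configuration B (ϕ=-36.9°):
cos h₀ = −tan(-36.9°) tan(+15.681°) = 0.2108, h₀ = 1.3584 rad.
Bracket: h₀ sin ϕ sin δ + cos ϕ cos δ sin h₀ = 1.3584×-0.60042×0.27027 + 0.79968×0.96278×0.97754 = -0.220435 + 0.752624 = 0.532189.
Q̄ = (S_0/π) × [bracket] = (1361/π) × 0.532189 = 230.55 W/m².
Ratio Q̄_A / Q̄_B = 458.94 / 230.55 = 1.991.

Q̄_A / Q̄_B ≈ 1.99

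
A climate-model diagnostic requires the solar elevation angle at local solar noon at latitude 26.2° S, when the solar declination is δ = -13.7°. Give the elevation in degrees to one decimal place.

77.5°

At local noon the hour angle is zero, so the zenith angle equals |ϕ − δ| = |-26.2° − (-13.700°)| = 12.500°.
Elevation = 90° − 12.500° = 77.5°.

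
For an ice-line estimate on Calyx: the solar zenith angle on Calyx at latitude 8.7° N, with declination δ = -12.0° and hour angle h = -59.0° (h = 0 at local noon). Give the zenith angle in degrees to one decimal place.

cos θ_z = sin φ sin δ + cos φ cos δ cos h = -0.031449 + 0.497987 = 0.466538.
θ_z = arccos(0.466538) = 62.2°.

θ_z = 62.2°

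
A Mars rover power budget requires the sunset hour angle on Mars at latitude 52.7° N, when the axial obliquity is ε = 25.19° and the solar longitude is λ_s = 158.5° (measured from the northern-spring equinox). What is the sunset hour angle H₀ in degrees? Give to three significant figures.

H₀ = 102°

Solar declination: sin δ = sin ε · sin λ_s = sin 25.19° × sin 158.5° = 0.15599, so δ = +8.974°.
cos H₀ = −tan φ · tan δ = −tan(+52.7°) × tan(+8.974°) = -0.2073, so H₀ = 1.7796 rad = 101.96°.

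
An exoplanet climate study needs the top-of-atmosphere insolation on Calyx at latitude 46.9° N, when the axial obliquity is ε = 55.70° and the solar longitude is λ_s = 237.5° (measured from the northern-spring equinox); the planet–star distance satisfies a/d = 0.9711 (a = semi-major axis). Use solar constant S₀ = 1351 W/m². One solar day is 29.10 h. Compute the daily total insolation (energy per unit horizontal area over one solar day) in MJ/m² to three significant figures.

Solar declination: sin δ = sin ε · sin λ_s = sin 55.70° × sin 237.5° = -0.69672, so δ = -44.165°.
cos H₀ = −tan(+46.9°) tan(-44.165°) = 1.0379 ≥ 1 ⇒ polar night, H₀ = 0 and Q̄ = 0.
Inverse-square distance factor (a/d)² = 0.9711² = 0.943035.
Daily total = Q̄ × 29.10 h × 3600 s/h = 0.00 MJ/m².

0.00 MJ/m²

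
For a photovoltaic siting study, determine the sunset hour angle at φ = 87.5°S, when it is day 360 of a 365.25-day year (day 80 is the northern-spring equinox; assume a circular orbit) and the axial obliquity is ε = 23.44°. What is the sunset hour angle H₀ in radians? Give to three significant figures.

Solar longitude: λ_s = 360° × (360 − 80)/365.25 = 275.975°.
sin δ = sin 23.44° × sin 275.975° = -0.39563, so δ = -23.305°.
Sunrise equation: cos H₀ = −tan φ · tan δ = -9.8663 ≤ −1, so the Sun never sets (polar day) and H₀ = π.

H₀ = 3.14 rad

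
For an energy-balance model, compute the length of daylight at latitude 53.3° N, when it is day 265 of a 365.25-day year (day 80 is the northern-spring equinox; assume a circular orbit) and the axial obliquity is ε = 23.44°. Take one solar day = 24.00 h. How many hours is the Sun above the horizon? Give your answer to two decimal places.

11.83 h

Solar longitude: λ_s = 360° × (265 − 80)/365.25 = 182.341°.
sin δ = sin 23.44° × sin 182.341° = -0.01625, so δ = -0.931°.
cos H₀ = −tan φ · tan δ = −tan(+53.3°) × tan(-0.931°) = 0.0218, so H₀ = 1.5490 rad = 88.75°.
Daylight = 2H₀/(2π) × 24.00 h = (1.5490/π) × 24.00 = 11.83 h.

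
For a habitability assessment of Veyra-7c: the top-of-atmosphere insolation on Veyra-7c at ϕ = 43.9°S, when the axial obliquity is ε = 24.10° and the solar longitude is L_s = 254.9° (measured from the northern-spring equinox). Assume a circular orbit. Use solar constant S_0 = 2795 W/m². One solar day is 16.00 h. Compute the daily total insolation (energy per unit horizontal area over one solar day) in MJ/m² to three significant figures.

Solar declination: sin δ = sin ε · sin L_s = sin 24.10° × sin 254.9° = -0.39423, so δ = -23.218°.
cos h₀ = −tan(-43.9°) tan(-23.218°) = -0.4128, h₀ = 1.9963 rad.
Bracket: h₀ sin ϕ sin δ + cos ϕ cos δ sin h₀ = 1.9963×-0.69340×-0.39423 + 0.72055×0.91901×0.91082 = 0.545707 + 0.603138 = 1.148845.
Q̄ = (S_0/π) × [bracket] = (2795/π) × 1.148845 = 1022.1 W/m².
Daily total = Q̄ × 16.00 h × 3600 s/h = 1022.1 × 16.00 × 3600 / 10⁶ = 58.87 MJ/m².

58.9 MJ/m²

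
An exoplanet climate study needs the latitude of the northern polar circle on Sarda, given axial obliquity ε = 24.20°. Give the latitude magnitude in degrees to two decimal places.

The polar circle is the lowest latitude that experiences at least one full rotation of continuous daylight at the northern-summer solstice; it lies at |ϕ| = 90° − ε = 90° − 24.20° = 65.80°.

65.80°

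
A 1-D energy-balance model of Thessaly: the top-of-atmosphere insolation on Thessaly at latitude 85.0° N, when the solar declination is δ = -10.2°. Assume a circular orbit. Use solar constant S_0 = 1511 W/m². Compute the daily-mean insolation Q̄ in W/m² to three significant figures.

cos h₀ = −tan(+85.0°) tan(-10.200°) = 2.0566 ≥ 1 ⇒ polar night, h₀ = 0 and Q̄ = 0.

Q̄ ≈ 0.00 W/m²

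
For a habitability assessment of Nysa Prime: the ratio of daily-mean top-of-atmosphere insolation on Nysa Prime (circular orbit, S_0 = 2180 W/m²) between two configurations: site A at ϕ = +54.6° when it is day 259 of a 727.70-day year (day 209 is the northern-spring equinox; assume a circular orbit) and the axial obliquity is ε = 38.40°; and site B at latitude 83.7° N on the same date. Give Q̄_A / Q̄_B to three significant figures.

— Configuration A (ϕ=+54.6°):
Solar longitude: L_s = 360° × (259 − 209)/727.70 = 24.735°.
sin δ = sin 38.40° × sin 24.735° = 0.25991, so δ = +15.065°.
cos h₀ = −tan(+54.6°) tan(+15.065°) = -0.3787, h₀ = 1.9592 rad.
Bracket: h₀ sin ϕ sin δ + cos ϕ cos δ sin h₀ = 1.9592×0.81513×0.25991 + 0.57928×0.96563×0.92550 = 0.415077 + 0.517697 = 0.932774.
Q̄ = (S_0/π) × [bracket] = (2180/π) × 0.932774 = 647.27 W/m².
— Configuration B (ϕ=+83.7°):
cos h₀ = −tan(+83.7°) tan(+15.065°) = -2.4380 ≤ −1 ⇒ polar day, h₀ = π.
Bracket: h₀ sin ϕ sin δ + cos ϕ cos δ sin h₀ = 3.1416×0.99396×0.25991 + 0.10973×0.96563×0.00000 = 0.811601 + 0.000000 = 0.811601.
Q̄ = (S_0/π) × [bracket] = (2180/π) × 0.811601 = 563.18 W/m².
Ratio Q̄_A / Q̄_B = 647.27 / 563.18 = 1.149.

Q̄_A / Q̄_B ≈ 1.15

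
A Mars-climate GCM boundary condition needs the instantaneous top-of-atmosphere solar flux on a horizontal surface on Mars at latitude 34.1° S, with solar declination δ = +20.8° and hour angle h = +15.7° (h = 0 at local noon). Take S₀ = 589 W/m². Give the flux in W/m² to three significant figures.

322 W/m²

cos θ_z = sin φ sin δ + cos φ cos δ cos h = -0.199087 + 0.745212 = 0.546125.
Flux = S₀ · cos θ_z = 589 × 0.546125 = 321.7 W/m².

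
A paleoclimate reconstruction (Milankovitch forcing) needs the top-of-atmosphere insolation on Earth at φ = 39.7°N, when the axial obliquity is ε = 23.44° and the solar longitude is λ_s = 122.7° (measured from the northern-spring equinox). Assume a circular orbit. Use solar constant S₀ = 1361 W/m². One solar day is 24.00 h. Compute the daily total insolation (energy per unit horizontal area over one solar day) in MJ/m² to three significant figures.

40.9 MJ/m²

Solar declination: sin δ = sin ε · sin λ_s = sin 23.44° × sin 122.7° = 0.33474, so δ = +19.557°.
cos H₀ = −tan(+39.7°) tan(+19.557°) = -0.2949, H₀ = 1.8702 rad.
Bracket: H₀ sin φ sin δ + cos φ cos δ sin H₀ = 1.8702×0.63877×0.33474 + 0.76940×0.94231×0.95552 = 0.399890 + 0.692765 = 1.092655.
Q̄ = (S₀/π) × [bracket] = (1361/π) × 1.092655 = 473.36 W/m².
Daily total = Q̄ × 24.00 h × 3600 s/h = 473.36 × 24.00 × 3600 / 10⁶ = 40.90 MJ/m².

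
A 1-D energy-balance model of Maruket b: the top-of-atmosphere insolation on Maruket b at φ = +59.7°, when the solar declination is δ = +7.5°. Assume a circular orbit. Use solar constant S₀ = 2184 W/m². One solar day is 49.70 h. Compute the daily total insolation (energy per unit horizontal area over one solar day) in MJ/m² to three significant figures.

cos H₀ = −tan(+59.7°) tan(+7.500°) = -0.2253, H₀ = 1.7980 rad.
Bracket: H₀ sin φ sin δ + cos φ cos δ sin H₀ = 1.7980×0.86340×0.13053 + 0.50453×0.99144×0.97429 = 0.202634 + 0.487351 = 0.689985.
Q̄ = (S₀/π) × [bracket] = (2184/π) × 0.689985 = 479.67 W/m².
Daily total = Q̄ × 49.70 h × 3600 s/h = 479.67 × 49.70 × 3600 / 10⁶ = 85.82 MJ/m².

85.8 MJ/m²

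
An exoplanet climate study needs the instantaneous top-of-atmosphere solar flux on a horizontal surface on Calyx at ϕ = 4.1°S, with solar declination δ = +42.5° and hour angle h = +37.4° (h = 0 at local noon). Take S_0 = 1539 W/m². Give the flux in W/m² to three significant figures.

cos θ_z = sin ϕ sin δ + cos ϕ cos δ cos h = -0.048303 + 0.584205 = 0.535902.
Flux = S_0 · cos θ_z = 1539 × 0.535902 = 824.8 W/m².

825 W/m²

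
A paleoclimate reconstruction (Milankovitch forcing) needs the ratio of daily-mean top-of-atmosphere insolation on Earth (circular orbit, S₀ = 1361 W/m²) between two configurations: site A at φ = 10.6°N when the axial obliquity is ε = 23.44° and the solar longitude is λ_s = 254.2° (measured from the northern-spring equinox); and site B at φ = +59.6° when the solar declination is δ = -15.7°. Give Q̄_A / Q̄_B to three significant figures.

Q̄_A / Q̄_B ≈ 4.51

— Configuration A (φ=+10.6°):
Solar declination: sin δ = sin ε · sin λ_s = sin 23.44° × sin 254.2° = -0.38276, so δ = -22.505°.
cos H₀ = −tan(+10.6°) tan(-22.505°) = 0.0775, H₀ = 1.4932 rad.
Bracket: H₀ sin φ sin δ + cos φ cos δ sin H₀ = 1.4932×0.18395×-0.38276 + 0.98294×0.92385×0.99699 = -0.105134 + 0.905356 = 0.800222.
Q̄ = (S₀/π) × [bracket] = (1361/π) × 0.800222 = 346.67 W/m².
— Configuration B (φ=+59.6°):
cos H₀ = −tan(+59.6°) tan(-15.700°) = 0.4791, H₀ = 1.0712 rad.
Bracket: H₀ sin φ sin δ + cos φ cos δ sin H₀ = 1.0712×0.86251×-0.27060 + 0.50603×0.96269×0.87776 = -0.250013 + 0.427601 = 0.177588.
Q̄ = (S₀/π) × [bracket] = (1361/π) × 0.177588 = 76.935 W/m².
Ratio Q̄_A / Q̄_B = 346.67 / 76.935 = 4.506.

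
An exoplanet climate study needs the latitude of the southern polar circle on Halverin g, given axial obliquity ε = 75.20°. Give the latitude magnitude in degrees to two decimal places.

14.80°

The polar circle is the lowest latitude that experiences at least one full rotation of continuous darkness at the northern-summer solstice; it lies at |φ| = 90° − ε = 90° − 75.20° = 14.80°.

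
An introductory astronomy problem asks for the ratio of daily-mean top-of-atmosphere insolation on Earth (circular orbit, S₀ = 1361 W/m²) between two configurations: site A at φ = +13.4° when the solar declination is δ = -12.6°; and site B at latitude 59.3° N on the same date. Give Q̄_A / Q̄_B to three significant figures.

Q̄_A / Q̄_B ≈ 3.64

— Configuration A (φ=+13.4°):
cos H₀ = −tan(+13.4°) tan(-12.600°) = 0.0533, H₀ = 1.5175 rad.
Bracket: H₀ sin φ sin δ + cos φ cos δ sin H₀ = 1.5175×0.23175×-0.21814 + 0.97278×0.97592×0.99858 = -0.076716 + 0.948007 = 0.871291.
Q̄ = (S₀/π) × [bracket] = (1361/π) × 0.871291 = 377.46 W/m².
— Configuration B (φ=+59.3°):
cos H₀ = −tan(+59.3°) tan(-12.600°) = 0.3765, H₀ = 1.1848 rad.
Bracket: H₀ sin φ sin δ + cos φ cos δ sin H₀ = 1.1848×0.85985×-0.21814 + 0.51054×0.97592×0.92643 = -0.222230 + 0.461590 = 0.239360.
Q̄ = (S₀/π) × [bracket] = (1361/π) × 0.239360 = 103.70 W/m².
Ratio Q̄_A / Q̄_B = 377.46 / 103.70 = 3.640.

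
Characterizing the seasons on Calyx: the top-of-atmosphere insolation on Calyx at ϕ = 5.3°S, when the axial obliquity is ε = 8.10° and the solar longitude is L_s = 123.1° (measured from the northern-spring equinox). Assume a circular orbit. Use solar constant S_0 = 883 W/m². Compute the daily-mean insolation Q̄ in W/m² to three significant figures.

Solar declination: sin δ = sin ε · sin L_s = sin 8.10° × sin 123.1° = 0.11804, so δ = +6.779°.
cos h₀ = −tan(-5.3°) tan(+6.779°) = 0.0110, h₀ = 1.5598 rad.
Bracket: h₀ sin ϕ sin δ + cos ϕ cos δ sin h₀ = 1.5598×-0.09237×0.11804 + 0.99572×0.99301×0.99994 = -0.017007 + 0.988701 = 0.971694.
Q̄ = (S_0/π) × [bracket] = (883/π) × 0.971694 = 273.1 W/m².

Q̄ ≈ 273 W/m²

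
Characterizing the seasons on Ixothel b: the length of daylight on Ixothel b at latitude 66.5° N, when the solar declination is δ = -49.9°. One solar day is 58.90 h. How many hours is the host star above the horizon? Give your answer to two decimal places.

cos H₀ = −tan φ · tan δ = 2.7312 ≥ 1, so the host star never rises (polar night) and H₀ = 0.
Daylight = 2H₀/(2π) × 58.90 h = (0.0000/π) × 58.90 = 0.00 h.

0.00 h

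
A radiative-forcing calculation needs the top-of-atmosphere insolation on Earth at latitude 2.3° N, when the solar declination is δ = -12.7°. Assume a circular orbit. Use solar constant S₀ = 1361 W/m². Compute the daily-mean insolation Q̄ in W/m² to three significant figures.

Q̄ ≈ 416 W/m²

cos H₀ = −tan(+2.3°) tan(-12.700°) = 0.0091, H₀ = 1.5617 rad.
Bracket: H₀ sin φ sin δ + cos φ cos δ sin H₀ = 1.5617×0.04013×-0.21985 + 0.99919×0.97553×0.99996 = -0.013778 + 0.974701 = 0.960923.
Q̄ = (S₀/π) × [bracket] = (1361/π) × 0.960923 = 416.3 W/m².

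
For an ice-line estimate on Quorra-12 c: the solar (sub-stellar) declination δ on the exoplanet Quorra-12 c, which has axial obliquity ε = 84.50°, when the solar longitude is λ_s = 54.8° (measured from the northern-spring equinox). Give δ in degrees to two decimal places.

δ = +54.43°

sin δ = sin ε · sin λ_s = sin 84.50° × sin 54.8° = 0.813383.
δ = arcsin(0.813383) = +54.43°.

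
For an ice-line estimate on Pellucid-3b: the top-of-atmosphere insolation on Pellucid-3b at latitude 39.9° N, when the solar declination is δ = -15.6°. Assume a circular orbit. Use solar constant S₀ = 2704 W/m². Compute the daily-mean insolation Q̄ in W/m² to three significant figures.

cos H₀ = −tan(+39.9°) tan(-15.600°) = 0.2335, H₀ = 1.3352 rad.
Bracket: H₀ sin φ sin δ + cos φ cos δ sin H₀ = 1.3352×0.64145×-0.26892 + 0.76717×0.96316×0.97237 = -0.230320 + 0.718491 = 0.488171.
Q̄ = (S₀/π) × [bracket] = (2704/π) × 0.488171 = 420.2 W/m².

Q̄ ≈ 420 W/m²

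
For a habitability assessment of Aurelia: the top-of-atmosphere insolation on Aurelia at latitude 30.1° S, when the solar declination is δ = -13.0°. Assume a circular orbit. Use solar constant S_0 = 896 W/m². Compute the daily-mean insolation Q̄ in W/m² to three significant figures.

cos h₀ = −tan(-30.1°) tan(-13.000°) = -0.1338, h₀ = 1.7050 rad.
Bracket: h₀ sin ϕ sin δ + cos ϕ cos δ sin h₀ = 1.7050×-0.50151×-0.22495 + 0.86515×0.97437×0.99100 = 0.192349 + 0.835389 = 1.027738.
Q̄ = (S_0/π) × [bracket] = (896/π) × 1.027738 = 293.1 W/m².

Q̄ ≈ 293 W/m²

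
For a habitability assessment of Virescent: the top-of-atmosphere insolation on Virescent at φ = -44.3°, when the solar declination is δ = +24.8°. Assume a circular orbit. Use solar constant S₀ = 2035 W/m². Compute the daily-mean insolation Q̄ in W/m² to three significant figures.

Q̄ ≈ 166 W/m²

cos H₀ = −tan(-44.3°) tan(+24.800°) = 0.4509, H₀ = 1.1030 rad.
Bracket: H₀ sin φ sin δ + cos φ cos δ sin H₀ = 1.1030×-0.69842×0.41945 + 0.71569×0.90778×0.89257 = -0.323126 + 0.579893 = 0.256767.
Q̄ = (S₀/π) × [bracket] = (2035/π) × 0.256767 = 166.3 W/m².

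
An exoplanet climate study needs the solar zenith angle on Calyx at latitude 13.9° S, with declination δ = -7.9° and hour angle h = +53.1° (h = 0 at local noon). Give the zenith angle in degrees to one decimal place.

cos θ_z = sin ϕ sin δ + cos ϕ cos δ cos h = 0.033018 + 0.577306 = 0.610324.
θ_z = arccos(0.610324) = 52.4°.

θ_z = 52.4°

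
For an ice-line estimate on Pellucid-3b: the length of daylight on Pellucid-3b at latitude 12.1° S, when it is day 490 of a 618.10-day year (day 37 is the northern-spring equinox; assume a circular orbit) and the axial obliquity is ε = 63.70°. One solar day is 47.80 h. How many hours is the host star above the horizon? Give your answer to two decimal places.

30.52 h

Solar longitude: λ_s = 360° × (490 − 37)/618.10 = 263.841°.
sin δ = sin 63.70° × sin 263.841° = -0.89131, so δ = -63.039°.
cos H₀ = −tan φ · tan δ = −tan(-12.1°) × tan(-63.039°) = -0.4214, so H₀ = 2.0058 rad = 114.93°.
Daylight = 2H₀/(2π) × 47.80 h = (2.0058/π) × 47.80 = 30.52 h.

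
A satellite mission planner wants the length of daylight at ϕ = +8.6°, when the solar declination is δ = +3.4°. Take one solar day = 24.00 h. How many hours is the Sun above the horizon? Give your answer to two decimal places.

cos h₀ = −tan ϕ · tan δ = −tan(+8.6°) × tan(+3.400°) = -0.0090, so h₀ = 1.5798 rad = 90.51°.
Daylight = 2h₀/(2π) × 24.00 h = (1.5798/π) × 24.00 = 12.07 h.

12.07 h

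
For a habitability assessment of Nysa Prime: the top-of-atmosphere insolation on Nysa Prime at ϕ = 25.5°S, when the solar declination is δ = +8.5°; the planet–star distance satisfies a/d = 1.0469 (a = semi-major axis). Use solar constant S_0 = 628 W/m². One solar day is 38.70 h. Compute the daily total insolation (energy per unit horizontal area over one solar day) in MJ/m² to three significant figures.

cos h₀ = −tan(-25.5°) tan(+8.500°) = 0.0713, h₀ = 1.4995 rad.
Bracket: h₀ sin ϕ sin δ + cos ϕ cos δ sin h₀ = 1.4995×-0.43051×0.14781 + 0.90259×0.98902×0.99746 = -0.095419 + 0.890412 = 0.794993.
Inverse-square distance factor (a/d)² = 1.0469² = 1.096000.
Q̄ = (S_0/π) × 1.096000 × [bracket] = (628/π) × 1.096000 × 0.794993 = 174.17 W/m².
Daily total = Q̄ × 38.70 h × 3600 s/h = 174.17 × 38.70 × 3600 / 10⁶ = 24.27 MJ/m².

24.3 MJ/m²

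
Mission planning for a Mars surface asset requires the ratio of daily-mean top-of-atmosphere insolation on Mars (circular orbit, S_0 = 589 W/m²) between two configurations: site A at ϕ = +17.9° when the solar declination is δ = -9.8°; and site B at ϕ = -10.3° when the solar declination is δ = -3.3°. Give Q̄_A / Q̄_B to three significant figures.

Q̄_A / Q̄_B ≈ 0.858

— Configuration A (ϕ=+17.9°):
cos h₀ = −tan(+17.9°) tan(-9.800°) = 0.0558, h₀ = 1.5150 rad.
Bracket: h₀ sin ϕ sin δ + cos ϕ cos δ sin h₀ = 1.5150×0.30736×-0.17021 + 0.95159×0.98541×0.99844 = -0.079258 + 0.936243 = 0.856985.
Q̄ = (S_0/π) × [bracket] = (589/π) × 0.856985 = 160.67 W/m².
— Configuration B (ϕ=-10.3°):
cos h₀ = −tan(-10.3°) tan(-3.300°) = -0.0105, h₀ = 1.5813 rad.
Bracket: h₀ sin ϕ sin δ + cos ϕ cos δ sin h₀ = 1.5813×-0.17880×-0.05756 + 0.98389×0.99834×0.99995 = 0.016274 + 0.982208 = 0.998482.
Q̄ = (S_0/π) × [bracket] = (589/π) × 0.998482 = 187.20 W/m².
Ratio Q̄_A / Q̄_B = 160.67 / 187.20 = 0.8583.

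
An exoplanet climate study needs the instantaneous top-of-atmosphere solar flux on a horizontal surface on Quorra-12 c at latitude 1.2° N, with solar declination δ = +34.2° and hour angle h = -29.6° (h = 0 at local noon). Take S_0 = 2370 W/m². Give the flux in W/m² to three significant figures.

1.73e+03 W/m²

cos θ_z = sin ϕ sin δ + cos ϕ cos δ cos h = 0.011771 + 0.718985 = 0.730756.
Flux = S_0 · cos θ_z = 2370 × 0.730756 = 1732 W/m².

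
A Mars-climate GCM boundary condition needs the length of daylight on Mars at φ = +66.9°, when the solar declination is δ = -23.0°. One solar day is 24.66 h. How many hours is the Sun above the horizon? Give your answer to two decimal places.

0.77 h

cos H₀ = −tan φ · tan δ = −tan(+66.9°) × tan(-23.000°) = 0.9952, so H₀ = 0.0984 rad = 5.64°.
Daylight = 2H₀/(2π) × 24.66 h = (0.0984/π) × 24.66 = 0.77 h.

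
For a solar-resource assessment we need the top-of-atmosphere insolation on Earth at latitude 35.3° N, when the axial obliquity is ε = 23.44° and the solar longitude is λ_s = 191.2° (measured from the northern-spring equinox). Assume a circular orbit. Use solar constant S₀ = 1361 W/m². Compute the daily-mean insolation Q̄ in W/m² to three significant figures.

Q̄ ≈ 323 W/m²

Solar declination: sin δ = sin ε · sin λ_s = sin 23.44° × sin 191.2° = -0.07726, so δ = -4.431°.
cos H₀ = −tan(+35.3°) tan(-4.431°) = 0.0549, H₀ = 1.5159 rad.
Bracket: H₀ sin φ sin δ + cos φ cos δ sin H₀ = 1.5159×0.57786×-0.07726 + 0.81614×0.99701×0.99849 = -0.067678 + 0.812471 = 0.744793.
Q̄ = (S₀/π) × [bracket] = (1361/π) × 0.744793 = 322.7 W/m².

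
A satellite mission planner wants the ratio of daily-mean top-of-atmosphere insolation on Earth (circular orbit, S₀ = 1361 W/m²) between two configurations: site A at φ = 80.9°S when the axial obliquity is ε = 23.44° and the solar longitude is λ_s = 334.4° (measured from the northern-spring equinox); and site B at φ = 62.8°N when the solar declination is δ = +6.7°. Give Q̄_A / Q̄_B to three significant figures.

— Configuration A (φ=-80.9°):
Solar declination: sin δ = sin ε · sin λ_s = sin 23.44° × sin 334.4° = -0.17188, so δ = -9.897°.
cos H₀ = −tan(-80.9°) tan(-9.897°) = -1.0893 ≤ −1 ⇒ polar day, H₀ = π.
Bracket: H₀ sin φ sin δ + cos φ cos δ sin H₀ = 3.1416×-0.98741×-0.17188 + 0.15816×0.98512×0.00000 = 0.533180 + 0.000000 = 0.533180.
Q̄ = (S₀/π) × [bracket] = (1361/π) × 0.533180 = 230.98 W/m².
— Configuration B (φ=+62.8°):
cos H₀ = −tan(+62.8°) tan(+6.700°) = -0.2286, H₀ = 1.8014 rad.
Bracket: H₀ sin φ sin δ + cos φ cos δ sin H₀ = 1.8014×0.88942×0.11667 + 0.45710×0.99317×0.97353 = 0.186929 + 0.441961 = 0.628890.
Q̄ = (S₀/π) × [bracket] = (1361/π) × 0.628890 = 272.45 W/m².
Ratio Q̄_A / Q̄_B = 230.98 / 272.45 = 0.8478.

Q̄_A / Q̄_B ≈ 0.848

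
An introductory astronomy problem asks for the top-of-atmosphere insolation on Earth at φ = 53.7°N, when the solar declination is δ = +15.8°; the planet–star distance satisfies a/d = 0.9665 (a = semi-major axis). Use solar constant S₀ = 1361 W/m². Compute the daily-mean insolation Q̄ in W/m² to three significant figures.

cos H₀ = −tan(+53.7°) tan(+15.800°) = -0.3852, H₀ = 1.9662 rad.
Bracket: H₀ sin φ sin δ + cos φ cos δ sin H₀ = 1.9662×0.80593×0.27228 + 0.59201×0.96222×0.92283 = 0.431460 + 0.525684 = 0.957144.
Inverse-square distance factor (a/d)² = 0.9665² = 0.934122.
Q̄ = (S₀/π) × 0.934122 × [bracket] = (1361/π) × 0.934122 × 0.957144 = 387.3 W/m².

Q̄ ≈ 387 W/m²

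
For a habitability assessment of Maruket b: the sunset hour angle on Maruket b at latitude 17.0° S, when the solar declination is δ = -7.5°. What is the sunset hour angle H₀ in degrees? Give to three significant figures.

H₀ = 92.3°

cos H₀ = −tan φ · tan δ = −tan(-17.0°) × tan(-7.500°) = -0.0403, so H₀ = 1.6111 rad = 92.31°.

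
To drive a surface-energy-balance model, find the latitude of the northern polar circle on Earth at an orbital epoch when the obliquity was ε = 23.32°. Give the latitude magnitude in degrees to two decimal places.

66.68°

The polar circle is the lowest latitude that experiences at least one full rotation of continuous daylight at the northern-summer solstice; it lies at |φ| = 90° − ε = 90° − 23.32° = 66.68°.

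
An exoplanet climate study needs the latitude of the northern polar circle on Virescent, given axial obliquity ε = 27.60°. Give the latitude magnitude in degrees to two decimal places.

The polar circle is the lowest latitude that experiences at least one full rotation of continuous daylight at the northern-summer solstice; it lies at |φ| = 90° − ε = 90° − 27.60° = 62.40°.

62.40°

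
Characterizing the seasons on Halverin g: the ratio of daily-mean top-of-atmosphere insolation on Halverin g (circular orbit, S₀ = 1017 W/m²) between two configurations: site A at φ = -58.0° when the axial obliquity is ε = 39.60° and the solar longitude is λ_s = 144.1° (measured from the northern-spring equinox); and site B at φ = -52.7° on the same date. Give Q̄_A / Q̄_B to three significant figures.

— Configuration A (φ=-58.0°):
Solar declination: sin δ = sin ε · sin λ_s = sin 39.60° × sin 144.1° = 0.37377, so δ = +21.948°.
cos H₀ = −tan(-58.0°) tan(+21.948°) = 0.6449, H₀ = 0.8699 rad.
Bracket: H₀ sin φ sin δ + cos φ cos δ sin H₀ = 0.8699×-0.84805×0.37377 + 0.52992×0.92752×0.76427 = -0.275737 + 0.375647 = 0.099910.
Q̄ = (S₀/π) × [bracket] = (1017/π) × 0.099910 = 32.343 W/m².
— Configuration B (φ=-52.7°):
cos H₀ = −tan(-52.7°) tan(+21.948°) = 0.5290, H₀ = 1.0134 rad.
Bracket: H₀ sin φ sin δ + cos φ cos δ sin H₀ = 1.0134×-0.79547×0.37377 + 0.60599×0.92752×0.84863 = -0.301307 + 0.476988 = 0.175681.
Q̄ = (S₀/π) × [bracket] = (1017/π) × 0.175681 = 56.872 W/m².
Ratio Q̄_A / Q̄_B = 32.343 / 56.872 = 0.5687.

Q̄_A / Q̄_B ≈ 0.569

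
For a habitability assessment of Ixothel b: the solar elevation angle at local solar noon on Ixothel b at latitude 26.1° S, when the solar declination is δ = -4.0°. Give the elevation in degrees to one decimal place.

At local noon the hour angle is zero, so the zenith angle equals |ϕ − δ| = |-26.1° − (-4.000°)| = 22.100°.
Elevation = 90° − 22.100° = 67.9°.

67.9°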